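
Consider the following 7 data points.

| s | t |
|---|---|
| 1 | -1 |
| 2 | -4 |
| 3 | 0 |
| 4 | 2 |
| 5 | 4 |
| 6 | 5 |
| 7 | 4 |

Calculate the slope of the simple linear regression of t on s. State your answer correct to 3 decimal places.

1.321

n = 7, Σx = 28, Σy = 10, Σxy = 77, Σx² = 140
Sxx = Σx² − (Σx)²/n = 140 − 112 = 28
Sxy = Σxy − (Σx)(Σy)/n = 77 − 40 = 37
b = Sxy/Sxx = 37/28 = 1.321429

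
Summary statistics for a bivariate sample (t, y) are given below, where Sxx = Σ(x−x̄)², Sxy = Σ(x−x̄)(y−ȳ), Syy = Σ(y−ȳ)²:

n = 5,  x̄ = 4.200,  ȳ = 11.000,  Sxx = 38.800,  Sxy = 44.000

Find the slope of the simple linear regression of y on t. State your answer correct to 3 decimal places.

1.134

b = Sxy/Sxx = 44/38.8 = 1.134021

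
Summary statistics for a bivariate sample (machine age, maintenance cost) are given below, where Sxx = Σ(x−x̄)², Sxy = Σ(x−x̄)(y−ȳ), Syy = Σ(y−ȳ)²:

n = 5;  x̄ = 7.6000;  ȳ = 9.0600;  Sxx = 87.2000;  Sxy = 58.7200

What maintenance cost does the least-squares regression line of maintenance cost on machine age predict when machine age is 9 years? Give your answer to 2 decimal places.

10.00

b = Sxy/Sxx = 58.72/87.2 = 0.673394
a = ȳ − b·x̄ = 9.06 − 0.673394·7.6 = 3.942202
ŷ(9) = a + b·9 = 3.942202 + 0.673394·9 = 10.002752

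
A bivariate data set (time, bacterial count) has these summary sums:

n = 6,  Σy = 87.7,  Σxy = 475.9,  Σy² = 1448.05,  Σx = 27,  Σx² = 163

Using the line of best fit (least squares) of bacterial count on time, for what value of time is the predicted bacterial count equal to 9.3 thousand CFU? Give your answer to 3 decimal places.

Sxx = Σx² − (Σx)²/n = 163 − 121.5 = 41.5
Sxy = Σxy − (Σx)(Σy)/n = 475.9 − 394.65 = 81.25
b = Sxy/Sxx = 81.25/41.5 = 1.957831
a = ȳ − b·x̄ = 14.616667 − 1.957831·4.5 = 5.806426
Set a + b·x = 9.3: x = (9.3 − 5.806426) / 1.957831 = 1.784410

1.784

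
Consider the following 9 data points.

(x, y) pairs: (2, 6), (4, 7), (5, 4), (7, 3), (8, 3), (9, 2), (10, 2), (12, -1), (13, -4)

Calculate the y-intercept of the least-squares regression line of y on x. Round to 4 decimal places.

9.1054

n = 9, Σx = 70, Σy = 22, Σxy = 79, Σx² = 652
Sxx = Σx² − (Σx)²/n = 652 − 544.444444 = 107.555556
Sxy = Σxy − (Σx)(Σy)/n = 79 − 171.111111 = -92.111111
b = Sxy/Sxx = -92.111111/107.555556 = -0.856405
a = ȳ − b·x̄ = 2.444444 − (-0.856405)·7.777778 = 9.105372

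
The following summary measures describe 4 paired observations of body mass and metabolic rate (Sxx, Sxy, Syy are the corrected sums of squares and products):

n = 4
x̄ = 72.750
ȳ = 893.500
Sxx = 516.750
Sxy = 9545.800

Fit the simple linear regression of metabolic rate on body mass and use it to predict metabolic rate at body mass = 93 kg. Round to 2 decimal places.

1267.57

b = Sxy/Sxx = 9545.8/516.75 = 18.472762
a = ȳ − b·x̄ = 893.5 − 18.472762·72.75 = -450.393469
ŷ(93) = a + b·93 = -450.393469 + 18.472762·93 = 1267.573440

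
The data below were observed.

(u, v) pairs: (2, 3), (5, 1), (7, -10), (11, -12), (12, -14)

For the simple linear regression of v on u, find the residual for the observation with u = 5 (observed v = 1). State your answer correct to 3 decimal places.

n = 5, Σx = 37, Σy = -32, Σxy = -359, Σx² = 343
Sxx = Σx² − (Σx)²/n = 343 − 273.8 = 69.2
Sxy = Σxy − (Σx)(Σy)/n = -359 − (-236.8) = -122.2
b = Sxy/Sxx = -122.2/69.2 = -1.765896
a = ȳ − b·x̄ = -6.4 − (-1.765896)·7.4 = 6.667630
ŷ(5) = 6.667630 + (-1.765896)·5 = -2.161850
residual = y − ŷ = 1 − (-2.161850) = 3.161850

3.162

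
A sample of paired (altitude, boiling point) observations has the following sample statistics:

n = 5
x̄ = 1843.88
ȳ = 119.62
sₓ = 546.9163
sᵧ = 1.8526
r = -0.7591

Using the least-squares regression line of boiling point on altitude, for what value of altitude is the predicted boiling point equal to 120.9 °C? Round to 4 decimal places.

b = r · sᵧ/sₓ = -0.7591 · 1.8526/546.9163 = -0.002571
a = ȳ − b·x̄ = 119.62 − (-0.002571)·1843.88 = 124.361245
Set a + b·x = 120.9: x = (120.9 − 124.361245) / (-0.002571) = 1346.085395

1346.0854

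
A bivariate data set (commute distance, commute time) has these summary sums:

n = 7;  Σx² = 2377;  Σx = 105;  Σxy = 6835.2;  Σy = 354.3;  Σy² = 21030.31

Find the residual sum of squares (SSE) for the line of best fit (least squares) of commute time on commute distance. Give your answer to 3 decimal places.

Sxx = Σx² − (Σx)²/n = 2377 − 1575 = 802
Sxy = Σxy − (Σx)(Σy)/n = 6835.2 − 5314.5 = 1520.7
Syy = Σy² − (Σy)²/n = 21030.31 − 17932.641429 = 3097.668571
b = Sxy/Sxx = 1520.7/802 = 1.896135
SSE = Syy − b·Sxy = 3097.668571 − 1.896135·1520.7 = 214.216589

214.217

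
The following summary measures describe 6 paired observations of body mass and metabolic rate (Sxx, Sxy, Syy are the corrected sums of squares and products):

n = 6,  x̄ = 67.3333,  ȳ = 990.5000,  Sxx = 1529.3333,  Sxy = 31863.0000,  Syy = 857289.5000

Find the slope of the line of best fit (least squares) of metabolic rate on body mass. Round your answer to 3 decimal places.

20.835

b = Sxy/Sxx = 31863/1529.3333 = 20.834569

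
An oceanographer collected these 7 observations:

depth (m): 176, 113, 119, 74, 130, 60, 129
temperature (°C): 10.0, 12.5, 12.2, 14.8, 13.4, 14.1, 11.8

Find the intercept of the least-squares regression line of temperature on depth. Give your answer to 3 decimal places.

16.965

n = 7, Σx = 801, Σy = 88.8, Σxy = 9829.7, Σx² = 100523
Sxx = Σx² − (Σx)²/n = 100523 − 91657.285714 = 8865.714286
Sxy = Σxy − (Σx)(Σy)/n = 9829.7 − 10161.257143 = -331.557143
b = Sxy/Sxx = -331.557143/8865.714286 = -0.037398
a = ȳ − b·x̄ = 12.685714 − (-0.037398)·114.428571 = 16.965077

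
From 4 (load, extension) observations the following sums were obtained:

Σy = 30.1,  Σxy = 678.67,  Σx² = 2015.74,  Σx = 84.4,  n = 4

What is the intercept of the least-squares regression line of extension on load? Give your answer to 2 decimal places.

3.61

Sxx = Σx² − (Σx)²/n = 2015.74 − 1780.84 = 234.9
Sxy = Σxy − (Σx)(Σy)/n = 678.67 − 635.11 = 43.56
b = Sxy/Sxx = 43.56/234.9 = 0.185441
a = ȳ − b·x̄ = 7.525 − 0.185441·21.1 = 3.612203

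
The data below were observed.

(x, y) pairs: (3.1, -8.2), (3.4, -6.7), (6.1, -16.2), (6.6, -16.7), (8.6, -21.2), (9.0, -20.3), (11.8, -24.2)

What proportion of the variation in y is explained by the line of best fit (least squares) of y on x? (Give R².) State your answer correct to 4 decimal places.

n = 7, Σx = 48.6, Σy = -113.5, Σxy = -907.82, Σx² = 396.14, Σy² = 2100.63
Sxx = Σx² − (Σx)²/n = 396.14 − 337.422857 = 58.717143
Sxy = Σxy − (Σx)(Σy)/n = -907.82 − (-788.014286) = -119.805714
Syy = Σy² − (Σy)²/n = 2100.63 − 1840.321429 = 260.308571
R² = Sxy²/(Sxx·Syy) = (-119.805714)²/(58.717143·260.308571) = 0.939078

0.9391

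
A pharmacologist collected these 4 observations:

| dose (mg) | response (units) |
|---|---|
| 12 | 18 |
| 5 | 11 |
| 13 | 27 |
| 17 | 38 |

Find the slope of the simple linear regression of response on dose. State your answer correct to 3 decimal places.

n = 4, Σx = 47, Σy = 94, Σxy = 1268, Σx² = 627
Sxx = Σx² − (Σx)²/n = 627 − 552.25 = 74.75
Sxy = Σxy − (Σx)(Σy)/n = 1268 − 1104.5 = 163.5
b = Sxy/Sxx = 163.5/74.75 = 2.187291

2.187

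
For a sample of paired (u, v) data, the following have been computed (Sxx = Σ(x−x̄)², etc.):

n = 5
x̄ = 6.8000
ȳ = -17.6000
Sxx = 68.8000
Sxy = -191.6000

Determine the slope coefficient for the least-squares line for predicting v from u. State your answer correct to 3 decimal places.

b = Sxy/Sxx = -191.6/68.8 = -2.784884

-2.785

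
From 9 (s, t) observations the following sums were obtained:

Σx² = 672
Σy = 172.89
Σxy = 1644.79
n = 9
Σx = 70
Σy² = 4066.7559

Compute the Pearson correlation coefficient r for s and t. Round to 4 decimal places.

Sxx = Σx² − (Σx)²/n = 672 − 544.444444 = 127.555556
Sxy = Σxy − (Σx)(Σy)/n = 1644.79 − 1344.7 = 300.09
Syy = Σy² − (Σy)²/n = 4066.7559 − 3321.2169 = 745.539
r = Sxy/√(Sxx·Syy) = 300.09/√(95097.641333) = 300.09/308.379055 = 0.973121

0.9731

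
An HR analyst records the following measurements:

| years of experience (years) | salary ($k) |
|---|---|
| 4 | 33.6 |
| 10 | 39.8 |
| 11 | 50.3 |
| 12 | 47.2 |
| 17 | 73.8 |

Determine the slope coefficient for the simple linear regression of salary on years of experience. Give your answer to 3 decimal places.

n = 5, Σx = 54, Σy = 244.7, Σxy = 2906.7, Σx² = 670
Sxx = Σx² − (Σx)²/n = 670 − 583.2 = 86.8
Sxy = Σxy − (Σx)(Σy)/n = 2906.7 − 2642.76 = 263.94
b = Sxy/Sxx = 263.94/86.8 = 3.040783

3.041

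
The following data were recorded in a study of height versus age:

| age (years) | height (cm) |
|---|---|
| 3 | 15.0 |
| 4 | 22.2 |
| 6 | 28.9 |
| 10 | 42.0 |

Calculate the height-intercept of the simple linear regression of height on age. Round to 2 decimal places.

n = 4, Σx = 23, Σy = 108.1, Σxy = 727.2, Σx² = 161
Sxx = Σx² − (Σx)²/n = 161 − 132.25 = 28.75
Sxy = Σxy − (Σx)(Σy)/n = 727.2 − 621.575 = 105.625
b = Sxy/Sxx = 105.625/28.75 = 3.673913
a = ȳ − b·x̄ = 27.025 − 3.673913·5.75 = 5.9

5.90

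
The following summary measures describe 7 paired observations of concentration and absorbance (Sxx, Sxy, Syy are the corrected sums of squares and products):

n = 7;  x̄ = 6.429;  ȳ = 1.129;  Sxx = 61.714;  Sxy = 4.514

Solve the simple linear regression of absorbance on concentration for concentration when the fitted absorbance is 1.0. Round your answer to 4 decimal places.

b = Sxy/Sxx = 4.514/61.714 = 0.073144
a = ȳ − b·x̄ = 1.129 − 0.073144·6.429 = 0.658758
Set a + b·x = 1.0: x = (1.0 − 0.658758) / 0.073144 = 4.665352

4.6654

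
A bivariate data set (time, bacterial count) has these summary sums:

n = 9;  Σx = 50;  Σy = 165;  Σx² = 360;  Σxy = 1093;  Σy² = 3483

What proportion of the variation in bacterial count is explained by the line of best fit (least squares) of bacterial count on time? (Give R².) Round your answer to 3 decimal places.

Sxx = Σx² − (Σx)²/n = 360 − 277.777778 = 82.222222
Sxy = Σxy − (Σx)(Σy)/n = 1093 − 916.666667 = 176.333333
Syy = Σy² − (Σy)²/n = 3483 − 3025 = 458
R² = Sxy²/(Sxx·Syy) = (176.333333)²/(82.222222·458) = 0.825685

0.826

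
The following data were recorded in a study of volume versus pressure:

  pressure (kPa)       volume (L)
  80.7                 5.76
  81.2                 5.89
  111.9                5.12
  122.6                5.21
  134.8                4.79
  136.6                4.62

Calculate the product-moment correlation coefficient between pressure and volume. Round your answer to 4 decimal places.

-0.9712

n = 6, Σx = 667.8, Σy = 31.39, Σxy = 3431.558, Σx² = 77488.9, Σy² = 165.5167
Sxx = Σx² − (Σx)²/n = 77488.9 − 74326.14 = 3162.76
Sxy = Σxy − (Σx)(Σy)/n = 3431.558 − 3493.707 = -62.149
Syy = Σy² − (Σy)²/n = 165.5167 − 164.222017 = 1.294683
r = Sxy/√(Sxx·Syy) = -62.149/√(4094.772659) = -62.149/63.990411 = -0.971224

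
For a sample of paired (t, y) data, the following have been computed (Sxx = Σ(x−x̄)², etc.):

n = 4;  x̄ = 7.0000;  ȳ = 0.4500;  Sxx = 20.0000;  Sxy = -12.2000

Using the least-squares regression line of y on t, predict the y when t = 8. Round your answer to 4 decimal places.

-0.1600

b = Sxy/Sxx = -12.2/20 = -0.61
a = ȳ − b·x̄ = 0.45 − (-0.61)·7 = 4.72
ŷ(8) = a + b·8 = 4.72 + (-0.61)·8 = -0.16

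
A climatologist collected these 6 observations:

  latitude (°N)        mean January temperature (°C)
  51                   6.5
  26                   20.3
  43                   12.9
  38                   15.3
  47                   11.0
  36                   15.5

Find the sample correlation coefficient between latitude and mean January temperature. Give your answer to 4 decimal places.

-0.9792

n = 6, Σx = 241, Σy = 81.5, Σxy = 3070.4, Σx² = 10075, Σy² = 1216.09
Sxx = Σx² − (Σx)²/n = 10075 − 9680.166667 = 394.833333
Sxy = Σxy − (Σx)(Σy)/n = 3070.4 − 3273.583333 = -203.183333
Syy = Σy² − (Σy)²/n = 1216.09 − 1107.041667 = 109.048333
r = Sxy/√(Sxx·Syy) = -203.183333/√(43055.916944) = -203.183333/207.499197 = -0.979201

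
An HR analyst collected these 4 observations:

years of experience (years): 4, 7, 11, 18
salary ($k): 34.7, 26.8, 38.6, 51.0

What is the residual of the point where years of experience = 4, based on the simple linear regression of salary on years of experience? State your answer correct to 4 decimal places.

5.5432

n = 4, Σx = 40, Σy = 151.1, Σxy = 1669, Σx² = 510
Sxx = Σx² − (Σx)²/n = 510 − 400 = 110
Sxy = Σxy − (Σx)(Σy)/n = 1669 − 1511 = 158
b = Sxy/Sxx = 158/110 = 1.436364
a = ȳ − b·x̄ = 37.775 − 1.436364·10 = 23.411364
ŷ(4) = 23.411364 + 1.436364·4 = 29.156818
residual = y − ŷ = 34.7 − 29.156818 = 5.543182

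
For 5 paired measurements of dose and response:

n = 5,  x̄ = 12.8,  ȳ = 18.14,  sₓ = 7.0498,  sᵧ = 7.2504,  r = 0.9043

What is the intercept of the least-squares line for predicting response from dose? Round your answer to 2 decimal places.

b = r · sᵧ/sₓ = 0.9043 · 7.2504/7.0498 = 0.930032
a = ȳ − b·x̄ = 18.14 − 0.930032·12.8 = 6.235596

6.24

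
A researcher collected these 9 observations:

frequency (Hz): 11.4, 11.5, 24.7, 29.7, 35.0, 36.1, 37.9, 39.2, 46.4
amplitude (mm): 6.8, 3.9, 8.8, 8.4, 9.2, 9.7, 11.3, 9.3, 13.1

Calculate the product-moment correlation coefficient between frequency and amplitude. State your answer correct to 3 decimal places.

0.906

n = 9, Σx = 271.9, Σy = 80.5, Σxy = 2662.05, Σx² = 9408.61, Σy² = 773.97
Sxx = Σx² − (Σx)²/n = 9408.61 − 8214.401111 = 1194.208889
Sxy = Σxy − (Σx)(Σy)/n = 2662.05 − 2431.994444 = 230.055556
Syy = Σy² − (Σy)²/n = 773.97 − 720.027778 = 53.942222
r = Sxy/√(Sxx·Syy) = 230.055556/√(64418.281264) = 230.055556/253.807567 = 0.906417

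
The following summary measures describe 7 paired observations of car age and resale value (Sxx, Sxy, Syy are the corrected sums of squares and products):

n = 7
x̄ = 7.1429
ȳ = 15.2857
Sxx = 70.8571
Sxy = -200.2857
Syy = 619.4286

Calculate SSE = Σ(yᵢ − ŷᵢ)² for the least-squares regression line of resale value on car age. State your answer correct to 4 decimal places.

53.2982

b = Sxy/Sxx = -200.2857/70.8571 = -2.826614
SSE = Syy − b·Sxy = 619.4286 − (-2.826614)·(-200.2857) = 53.298154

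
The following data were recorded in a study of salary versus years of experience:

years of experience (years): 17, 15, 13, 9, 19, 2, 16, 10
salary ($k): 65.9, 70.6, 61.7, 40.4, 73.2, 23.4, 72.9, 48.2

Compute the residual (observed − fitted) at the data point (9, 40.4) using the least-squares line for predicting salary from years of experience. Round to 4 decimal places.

n = 8, Σx = 101, Σy = 456.3, Σxy = 6431, Σx² = 1485
Sxx = Σx² − (Σx)²/n = 1485 − 1275.125 = 209.875
Sxy = Σxy − (Σx)(Σy)/n = 6431 − 5760.7875 = 670.2125
b = Sxy/Sxx = 670.2125/209.875 = 3.193389
a = ȳ − b·x̄ = 57.0375 − 3.193389·12.625 = 16.720965
ŷ(9) = 16.720965 + 3.193389·9 = 45.461465
residual = y − ŷ = 40.4 − 45.461465 = -5.061465

-5.0615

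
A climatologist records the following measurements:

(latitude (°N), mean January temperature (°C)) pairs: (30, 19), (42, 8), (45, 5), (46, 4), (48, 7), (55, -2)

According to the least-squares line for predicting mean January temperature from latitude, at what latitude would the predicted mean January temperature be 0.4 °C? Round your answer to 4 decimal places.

n = 6, Σx = 266, Σy = 41, Σxy = 1541, Σx² = 12134
Sxx = Σx² − (Σx)²/n = 12134 − 11792.666667 = 341.333333
Sxy = Σxy − (Σx)(Σy)/n = 1541 − 1817.666667 = -276.666667
b = Sxy/Sxx = -276.666667/341.333333 = -0.810547
a = ȳ − b·x̄ = 6.833333 − (-0.810547)·44.333333 = 42.767578
Set a + b·x = 0.4: x = (0.4 − 42.767578) / (-0.810547) = 52.270361

52.2704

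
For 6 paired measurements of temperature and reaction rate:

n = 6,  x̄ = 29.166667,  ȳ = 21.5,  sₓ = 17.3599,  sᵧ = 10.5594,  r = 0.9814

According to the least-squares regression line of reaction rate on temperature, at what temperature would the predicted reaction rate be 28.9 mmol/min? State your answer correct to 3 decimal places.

41.563

b = r · sᵧ/sₓ = 0.9814 · 10.5594/17.3599 = 0.596950
a = ȳ − b·x̄ = 21.5 − 0.596950·29.166667 = 4.088953
Set a + b·x = 28.9: x = (28.9 − 4.088953) / 0.596950 = 41.563012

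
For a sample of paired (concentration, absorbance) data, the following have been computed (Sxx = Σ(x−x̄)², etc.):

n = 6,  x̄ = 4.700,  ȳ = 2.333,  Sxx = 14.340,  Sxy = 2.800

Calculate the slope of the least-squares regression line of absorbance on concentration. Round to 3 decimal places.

0.195

b = Sxy/Sxx = 2.8/14.34 = 0.195258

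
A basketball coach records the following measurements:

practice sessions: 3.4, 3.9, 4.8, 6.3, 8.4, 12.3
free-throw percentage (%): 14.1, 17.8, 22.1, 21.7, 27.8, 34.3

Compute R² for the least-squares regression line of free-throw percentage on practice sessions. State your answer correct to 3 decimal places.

0.942

n = 6, Σx = 39.1, Σy = 137.8, Σxy = 1015.56, Σx² = 311.35, Σy² = 3424.28
Sxx = Σx² − (Σx)²/n = 311.35 − 254.801667 = 56.548333
Sxy = Σxy − (Σx)(Σy)/n = 1015.56 − 897.996667 = 117.563333
Syy = Σy² − (Σy)²/n = 3424.28 − 3164.806667 = 259.473333
R² = Sxy²/(Sxx·Syy) = (117.563333)²/(56.548333·259.473333) = 0.941957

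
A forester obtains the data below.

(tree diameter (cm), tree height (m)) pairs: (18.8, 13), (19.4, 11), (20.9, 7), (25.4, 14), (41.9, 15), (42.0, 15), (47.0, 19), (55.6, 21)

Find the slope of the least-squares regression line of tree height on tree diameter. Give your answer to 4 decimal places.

0.2640

n = 8, Σx = 271, Σy = 115, Σxy = 4278.8, Σx² = 10631.74
Sxx = Σx² − (Σx)²/n = 10631.74 − 9180.125 = 1451.615
Sxy = Σxy − (Σx)(Σy)/n = 4278.8 − 3895.625 = 383.175
b = Sxy/Sxx = 383.175/1451.615 = 0.263965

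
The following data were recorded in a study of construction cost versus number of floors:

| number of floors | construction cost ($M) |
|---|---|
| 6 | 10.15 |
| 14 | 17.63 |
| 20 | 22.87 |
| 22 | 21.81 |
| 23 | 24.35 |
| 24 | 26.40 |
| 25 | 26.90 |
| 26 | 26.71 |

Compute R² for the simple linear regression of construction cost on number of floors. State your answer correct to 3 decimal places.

n = 8, Σx = 160, Σy = 176.82, Σxy = 3805.55, Σx² = 3522, Σy² = 4139.469
Sxx = Σx² − (Σx)²/n = 3522 − 3200 = 322
Sxy = Σxy − (Σx)(Σy)/n = 3805.55 − 3536.4 = 269.15
Syy = Σy² − (Σy)²/n = 4139.469 − 3908.16405 = 231.30495
R² = Sxy²/(Sxx·Syy) = (269.15)²/(322·231.30495) = 0.972631

0.973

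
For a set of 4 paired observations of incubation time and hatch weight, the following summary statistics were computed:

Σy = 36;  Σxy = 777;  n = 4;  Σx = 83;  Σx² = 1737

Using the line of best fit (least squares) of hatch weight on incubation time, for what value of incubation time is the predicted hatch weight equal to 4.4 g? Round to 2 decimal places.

18.49

Sxx = Σx² − (Σx)²/n = 1737 − 1722.25 = 14.75
Sxy = Σxy − (Σx)(Σy)/n = 777 − 747 = 30
b = Sxy/Sxx = 30/14.75 = 2.033898
a = ȳ − b·x̄ = 9 − 2.033898·20.75 = -33.203390
Set a + b·x = 4.4: x = (4.4 − (-33.203390)) / 2.033898 = 18.488333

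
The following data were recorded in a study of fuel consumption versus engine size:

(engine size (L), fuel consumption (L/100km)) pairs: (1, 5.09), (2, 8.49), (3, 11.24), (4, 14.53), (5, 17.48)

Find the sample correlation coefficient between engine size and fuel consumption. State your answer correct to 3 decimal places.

n = 5, Σx = 15, Σy = 56.83, Σxy = 201.31, Σx² = 55, Σy² = 740.9971
Sxx = Σx² − (Σx)²/n = 55 − 45 = 10
Sxy = Σxy − (Σx)(Σy)/n = 201.31 − 170.49 = 30.82
Syy = Σy² − (Σy)²/n = 740.9971 − 645.92978 = 95.06732
r = Sxy/√(Sxx·Syy) = 30.82/√(950.6732) = 30.82/30.832989 = 0.999579

1.000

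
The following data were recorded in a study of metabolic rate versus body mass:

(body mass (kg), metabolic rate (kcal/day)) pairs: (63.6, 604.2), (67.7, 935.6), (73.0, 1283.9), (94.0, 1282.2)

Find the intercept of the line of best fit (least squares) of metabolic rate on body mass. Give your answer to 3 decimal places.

n = 4, Σx = 298.3, Σy = 4105.9, Σxy = 316018.74, Σx² = 22793.25
Sxx = Σx² − (Σx)²/n = 22793.25 − 22245.7225 = 547.5275
Sxy = Σxy − (Σx)(Σy)/n = 316018.74 − 306197.4925 = 9821.2475
b = Sxy/Sxx = 9821.2475/547.5275 = 17.937451
a = ȳ − b·x̄ = 1026.475 − 17.937451·74.575 = -311.210381

-311.210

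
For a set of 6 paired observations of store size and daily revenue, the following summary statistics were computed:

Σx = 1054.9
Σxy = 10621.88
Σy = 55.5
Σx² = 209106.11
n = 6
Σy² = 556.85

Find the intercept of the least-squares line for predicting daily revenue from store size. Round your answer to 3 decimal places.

2.823

Sxx = Σx² − (Σx)²/n = 209106.11 − 185469.001667 = 23637.108333
Sxy = Σxy − (Σx)(Σy)/n = 10621.88 − 9757.825 = 864.055
b = Sxy/Sxx = 864.055/23637.108333 = 0.036555
a = ȳ − b·x̄ = 9.25 − 0.036555·175.816667 = 2.823018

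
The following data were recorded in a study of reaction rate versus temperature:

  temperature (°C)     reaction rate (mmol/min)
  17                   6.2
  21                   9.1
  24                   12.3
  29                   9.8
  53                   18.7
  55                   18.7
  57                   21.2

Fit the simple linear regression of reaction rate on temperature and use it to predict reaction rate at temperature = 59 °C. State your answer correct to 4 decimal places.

20.8359

n = 7, Σx = 256, Σy = 96, Σxy = 4103.9, Σx² = 11230
Sxx = Σx² − (Σx)²/n = 11230 − 9362.285714 = 1867.714286
Sxy = Σxy − (Σx)(Σy)/n = 4103.9 − 3510.857143 = 593.042857
b = Sxy/Sxx = 593.042857/1867.714286 = 0.317523
a = ȳ − b·x̄ = 13.714286 − 0.317523·36.571429 = 2.102004
ŷ(59) = a + b·59 = 2.102004 + 0.317523·59 = 20.835880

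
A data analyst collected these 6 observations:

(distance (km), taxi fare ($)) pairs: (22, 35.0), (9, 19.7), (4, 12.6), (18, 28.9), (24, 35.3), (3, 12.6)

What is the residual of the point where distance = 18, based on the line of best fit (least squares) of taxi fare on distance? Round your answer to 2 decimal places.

n = 6, Σx = 80, Σy = 144.1, Σxy = 2402.9, Σx² = 1490
Sxx = Σx² − (Σx)²/n = 1490 − 1066.666667 = 423.333333
Sxy = Σxy − (Σx)(Σy)/n = 2402.9 − 1921.333333 = 481.566667
b = Sxy/Sxx = 481.566667/423.333333 = 1.137559
a = ȳ − b·x̄ = 24.016667 − 1.137559·13.333333 = 8.849213
ŷ(18) = 8.849213 + 1.137559·18 = 29.325276
residual = y − ŷ = 28.9 − 29.325276 = -0.425276

-0.43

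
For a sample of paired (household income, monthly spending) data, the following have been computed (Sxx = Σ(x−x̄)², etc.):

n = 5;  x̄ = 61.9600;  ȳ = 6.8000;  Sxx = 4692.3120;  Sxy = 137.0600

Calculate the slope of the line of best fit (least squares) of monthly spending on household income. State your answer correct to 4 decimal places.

b = Sxy/Sxx = 137.06/4692.312 = 0.029209

0.0292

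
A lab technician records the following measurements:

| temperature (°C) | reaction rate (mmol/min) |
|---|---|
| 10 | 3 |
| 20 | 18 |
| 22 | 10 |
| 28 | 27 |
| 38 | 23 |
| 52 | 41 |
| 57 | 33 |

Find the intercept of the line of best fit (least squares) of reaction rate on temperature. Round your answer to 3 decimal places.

0.091

n = 7, Σx = 227, Σy = 155, Σxy = 6253, Σx² = 9165
Sxx = Σx² − (Σx)²/n = 9165 − 7361.285714 = 1803.714286
Sxy = Σxy − (Σx)(Σy)/n = 6253 − 5026.428571 = 1226.571429
b = Sxy/Sxx = 1226.571429/1803.714286 = 0.680025
a = ȳ − b·x̄ = 22.142857 − 0.680025·32.428571 = 0.090607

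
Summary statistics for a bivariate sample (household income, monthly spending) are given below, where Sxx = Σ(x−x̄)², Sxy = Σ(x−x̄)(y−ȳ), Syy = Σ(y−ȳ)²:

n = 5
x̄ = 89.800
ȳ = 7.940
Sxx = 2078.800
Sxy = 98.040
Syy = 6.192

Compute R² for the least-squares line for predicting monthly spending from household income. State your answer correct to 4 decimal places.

R² = Sxy²/(Sxx·Syy) = (98.04)²/(2078.8·6.192) = 0.746729

0.7467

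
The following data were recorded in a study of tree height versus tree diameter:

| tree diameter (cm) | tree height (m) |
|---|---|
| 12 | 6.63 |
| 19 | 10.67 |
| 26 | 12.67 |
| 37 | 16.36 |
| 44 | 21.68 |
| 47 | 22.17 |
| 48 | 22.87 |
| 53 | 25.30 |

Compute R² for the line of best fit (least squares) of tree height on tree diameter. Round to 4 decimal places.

n = 8, Σx = 286, Σy = 138.35, Σxy = 5651.6, Σx² = 11808, Σy² = 2710.6425
Sxx = Σx² − (Σx)²/n = 11808 − 10224.5 = 1583.5
Sxy = Σxy − (Σx)(Σy)/n = 5651.6 − 4946.0125 = 705.5875
Syy = Σy² − (Σy)²/n = 2710.6425 − 2392.590312 = 318.052188
R² = Sxy²/(Sxx·Syy) = (705.5875)²/(1583.5·318.052188) = 0.988520

0.9885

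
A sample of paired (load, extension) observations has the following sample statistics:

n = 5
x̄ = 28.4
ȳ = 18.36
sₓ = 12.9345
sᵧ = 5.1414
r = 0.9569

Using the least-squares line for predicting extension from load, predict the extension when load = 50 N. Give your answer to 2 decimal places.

b = r · sᵧ/sₓ = 0.9569 · 5.1414/12.9345 = 0.380363
a = ȳ − b·x̄ = 18.36 − 0.380363·28.4 = 7.557690
ŷ(50) = a + b·50 = 7.557690 + 0.380363·50 = 26.575842

26.58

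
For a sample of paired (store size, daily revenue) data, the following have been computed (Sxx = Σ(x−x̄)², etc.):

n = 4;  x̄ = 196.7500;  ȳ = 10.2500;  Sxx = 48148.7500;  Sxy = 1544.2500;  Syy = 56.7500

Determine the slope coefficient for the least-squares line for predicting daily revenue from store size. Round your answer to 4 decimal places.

0.0321

b = Sxy/Sxx = 1544.25/48148.75 = 0.032072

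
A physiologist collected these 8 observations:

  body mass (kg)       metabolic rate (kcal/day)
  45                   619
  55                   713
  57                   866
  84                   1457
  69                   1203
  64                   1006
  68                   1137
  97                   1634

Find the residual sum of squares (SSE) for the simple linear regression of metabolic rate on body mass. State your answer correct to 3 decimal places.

n = 8, Σx = 539, Σy = 8635, Σxy = 622025, Σx² = 38245, Σy² = 10186305
Sxx = Σx² − (Σx)²/n = 38245 − 36315.125 = 1929.875
Sxy = Σxy − (Σx)(Σy)/n = 622025 − 581783.125 = 40241.875
Syy = Σy² − (Σy)²/n = 10186305 − 9320403.125 = 865901.875
b = Sxy/Sxx = 40241.875/1929.875 = 20.852063
SSE = Syy − b·Sxy = 865901.875 − 20.852063·40241.875 = 26775.763974

26775.764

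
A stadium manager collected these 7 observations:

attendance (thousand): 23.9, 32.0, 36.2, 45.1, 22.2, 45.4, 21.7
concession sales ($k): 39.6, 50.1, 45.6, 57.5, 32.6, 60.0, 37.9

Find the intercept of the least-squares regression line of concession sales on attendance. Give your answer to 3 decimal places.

n = 7, Σx = 226.5, Σy = 323.3, Σxy = 11063.76, Σx² = 7964.55
Sxx = Σx² − (Σx)²/n = 7964.55 − 7328.892857 = 635.657143
Sxy = Σxy − (Σx)(Σy)/n = 11063.76 − 10461.064286 = 602.695714
b = Sxy/Sxx = 602.695714/635.657143 = 0.948146
a = ȳ − b·x̄ = 46.185714 − 0.948146·32.357143 = 15.506422

15.506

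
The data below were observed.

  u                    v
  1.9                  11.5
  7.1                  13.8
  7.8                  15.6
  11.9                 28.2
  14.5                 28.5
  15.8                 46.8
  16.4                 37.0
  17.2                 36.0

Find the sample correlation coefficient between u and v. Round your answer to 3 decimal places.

n = 8, Σx = 92.6, Σy = 217.4, Σxy = 2955.78, Σx² = 1281.16, Σy² = 7028.78
Sxx = Σx² − (Σx)²/n = 1281.16 − 1071.845 = 209.315
Sxy = Σxy − (Σx)(Σy)/n = 2955.78 − 2516.405 = 439.375
Syy = Σy² − (Σy)²/n = 7028.78 − 5907.845 = 1120.935
r = Sxy/√(Sxx·Syy) = 439.375/√(234628.509525) = 439.375/484.384671 = 0.907079

0.907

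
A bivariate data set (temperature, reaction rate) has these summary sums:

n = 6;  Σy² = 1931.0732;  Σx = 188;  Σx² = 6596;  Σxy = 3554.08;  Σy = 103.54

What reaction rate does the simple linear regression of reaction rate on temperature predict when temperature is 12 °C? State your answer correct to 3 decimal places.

Sxx = Σx² − (Σx)²/n = 6596 − 5890.666667 = 705.333333
Sxy = Σxy − (Σx)(Σy)/n = 3554.08 − 3244.253333 = 309.826667
b = Sxy/Sxx = 309.826667/705.333333 = 0.439263
a = ȳ − b·x̄ = 17.256667 − 0.439263·31.333333 = 3.493100
ŷ(12) = a + b·12 = 3.493100 + 0.439263·12 = 8.764253

8.764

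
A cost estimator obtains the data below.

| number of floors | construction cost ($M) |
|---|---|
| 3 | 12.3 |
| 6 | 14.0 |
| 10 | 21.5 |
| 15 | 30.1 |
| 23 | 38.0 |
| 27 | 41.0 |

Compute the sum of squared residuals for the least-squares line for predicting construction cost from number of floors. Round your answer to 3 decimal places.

14.263

n = 6, Σx = 84, Σy = 156.9, Σxy = 2768.4, Σx² = 1628, Σy² = 4840.55
Sxx = Σx² − (Σx)²/n = 1628 − 1176 = 452
Sxy = Σxy − (Σx)(Σy)/n = 2768.4 − 2196.6 = 571.8
Syy = Σy² − (Σy)²/n = 4840.55 − 4102.935 = 737.615
b = Sxy/Sxx = 571.8/452 = 1.265044
SSE = Syy − b·Sxy = 737.615 − 1.265044·571.8 = 14.262699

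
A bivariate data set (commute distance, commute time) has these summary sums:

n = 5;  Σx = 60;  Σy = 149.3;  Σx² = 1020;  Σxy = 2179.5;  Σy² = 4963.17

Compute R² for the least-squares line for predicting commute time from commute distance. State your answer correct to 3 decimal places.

Sxx = Σx² − (Σx)²/n = 1020 − 720 = 300
Sxy = Σxy − (Σx)(Σy)/n = 2179.5 − 1791.6 = 387.9
Syy = Σy² − (Σy)²/n = 4963.17 − 4458.098 = 505.072
R² = Sxy²/(Sxx·Syy) = (387.9)²/(300·505.072) = 0.993036

0.993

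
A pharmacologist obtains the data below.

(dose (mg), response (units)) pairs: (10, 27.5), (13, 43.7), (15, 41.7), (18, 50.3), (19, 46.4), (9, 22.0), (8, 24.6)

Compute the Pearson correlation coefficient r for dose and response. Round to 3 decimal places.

0.934

n = 7, Σx = 92, Σy = 256.2, Σxy = 3650.4, Σx² = 1324, Σy² = 10177.04
Sxx = Σx² − (Σx)²/n = 1324 − 1209.142857 = 114.857143
Sxy = Σxy − (Σx)(Σy)/n = 3650.4 − 3367.2 = 283.2
Syy = Σy² − (Σy)²/n = 10177.04 − 9376.92 = 800.12
r = Sxy/√(Sxx·Syy) = 283.2/√(91899.497143) = 283.2/303.149298 = 0.934193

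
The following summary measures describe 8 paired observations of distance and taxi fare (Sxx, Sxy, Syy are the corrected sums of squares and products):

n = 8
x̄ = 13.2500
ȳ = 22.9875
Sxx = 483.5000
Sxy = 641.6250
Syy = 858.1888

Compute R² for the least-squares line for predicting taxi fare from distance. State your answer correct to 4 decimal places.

0.9922

R² = Sxy²/(Sxx·Syy) = (641.625)²/(483.5·858.1888) = 0.992163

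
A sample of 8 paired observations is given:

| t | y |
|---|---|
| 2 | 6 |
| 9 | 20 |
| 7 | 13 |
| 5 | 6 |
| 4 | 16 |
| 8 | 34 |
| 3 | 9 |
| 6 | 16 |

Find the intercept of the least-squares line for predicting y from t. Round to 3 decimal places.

0.333

n = 8, Σx = 44, Σy = 120, Σxy = 772, Σx² = 284
Sxx = Σx² − (Σx)²/n = 284 − 242 = 42
Sxy = Σxy − (Σx)(Σy)/n = 772 − 660 = 112
b = Sxy/Sxx = 112/42 = 2.666667
a = ȳ − b·x̄ = 15 − 2.666667·5.5 = 0.333333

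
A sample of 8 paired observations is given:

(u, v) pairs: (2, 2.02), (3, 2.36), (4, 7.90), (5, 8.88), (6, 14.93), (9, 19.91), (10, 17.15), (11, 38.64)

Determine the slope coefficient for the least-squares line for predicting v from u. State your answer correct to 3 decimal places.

n = 8, Σx = 50, Σy = 111.79, Σxy = 952.43, Σx² = 392
Sxx = Σx² − (Σx)²/n = 392 − 312.5 = 79.5
Sxy = Σxy − (Σx)(Σy)/n = 952.43 − 698.6875 = 253.7425
b = Sxy/Sxx = 253.7425/79.5 = 3.191730

3.192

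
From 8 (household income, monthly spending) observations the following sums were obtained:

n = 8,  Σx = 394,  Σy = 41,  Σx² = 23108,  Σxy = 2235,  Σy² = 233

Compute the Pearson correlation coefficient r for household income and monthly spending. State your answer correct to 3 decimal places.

Sxx = Σx² − (Σx)²/n = 23108 − 19404.5 = 3703.5
Sxy = Σxy − (Σx)(Σy)/n = 2235 − 2019.25 = 215.75
Syy = Σy² − (Σy)²/n = 233 − 210.125 = 22.875
r = Sxy/√(Sxx·Syy) = 215.75/√(84717.5625) = 215.75/291.062815 = 0.741249

0.741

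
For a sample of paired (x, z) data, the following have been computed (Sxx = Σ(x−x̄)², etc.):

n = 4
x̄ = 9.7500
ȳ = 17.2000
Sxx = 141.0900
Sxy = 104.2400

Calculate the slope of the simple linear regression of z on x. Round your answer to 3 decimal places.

b = Sxy/Sxx = 104.24/141.09 = 0.738819

0.739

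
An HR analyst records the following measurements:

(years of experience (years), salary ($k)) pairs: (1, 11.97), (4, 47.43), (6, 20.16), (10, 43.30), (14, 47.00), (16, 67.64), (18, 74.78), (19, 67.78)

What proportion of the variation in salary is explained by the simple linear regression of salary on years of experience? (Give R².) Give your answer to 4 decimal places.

n = 8, Σx = 88, Σy = 380.06, Σxy = 5129.75, Σx² = 1290, Σy² = 21644.5478
Sxx = Σx² − (Σx)²/n = 1290 − 968 = 322
Sxy = Σxy − (Σx)(Σy)/n = 5129.75 − 4180.66 = 949.09
Syy = Σy² − (Σy)²/n = 21644.5478 − 18055.70045 = 3588.84735
R² = Sxy²/(Sxx·Syy) = (949.09)²/(322·3588.84735) = 0.779478

0.7795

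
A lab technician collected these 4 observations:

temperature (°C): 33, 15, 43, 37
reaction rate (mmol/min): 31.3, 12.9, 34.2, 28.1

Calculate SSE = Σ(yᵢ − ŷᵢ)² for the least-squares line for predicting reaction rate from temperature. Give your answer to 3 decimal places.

21.981

n = 4, Σx = 128, Σy = 106.5, Σxy = 3736.7, Σx² = 4532, Σy² = 3105.35
Sxx = Σx² − (Σx)²/n = 4532 − 4096 = 436
Sxy = Σxy − (Σx)(Σy)/n = 3736.7 − 3408 = 328.7
Syy = Σy² − (Σy)²/n = 3105.35 − 2835.5625 = 269.7875
b = Sxy/Sxx = 328.7/436 = 0.753899
SSE = Syy − b·Sxy = 269.7875 − 0.753899·328.7 = 21.980872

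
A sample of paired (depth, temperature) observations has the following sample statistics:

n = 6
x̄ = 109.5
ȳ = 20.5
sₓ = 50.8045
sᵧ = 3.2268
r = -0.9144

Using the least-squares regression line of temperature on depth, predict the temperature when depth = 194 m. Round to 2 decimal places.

b = r · sᵧ/sₓ = -0.9144 · 3.2268/50.8045 = -0.058077
a = ȳ − b·x̄ = 20.5 − (-0.058077)·109.5 = 26.859459
ŷ(194) = a + b·194 = 26.859459 + (-0.058077)·194 = 15.592472

15.59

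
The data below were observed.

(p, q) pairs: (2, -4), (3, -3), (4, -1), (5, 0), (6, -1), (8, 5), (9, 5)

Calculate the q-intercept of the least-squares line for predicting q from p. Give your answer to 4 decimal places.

n = 7, Σx = 37, Σy = 1, Σxy = 58, Σx² = 235
Sxx = Σx² − (Σx)²/n = 235 − 195.571429 = 39.428571
Sxy = Σxy − (Σx)(Σy)/n = 58 − 5.285714 = 52.714286
b = Sxy/Sxx = 52.714286/39.428571 = 1.336957
a = ȳ − b·x̄ = 0.142857 − 1.336957·5.285714 = -6.923913

-6.9239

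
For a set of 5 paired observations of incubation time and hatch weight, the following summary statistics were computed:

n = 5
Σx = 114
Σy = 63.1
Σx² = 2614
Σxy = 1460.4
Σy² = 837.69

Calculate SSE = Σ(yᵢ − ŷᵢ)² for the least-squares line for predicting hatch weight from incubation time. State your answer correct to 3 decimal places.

Sxx = Σx² − (Σx)²/n = 2614 − 2599.2 = 14.8
Sxy = Σxy − (Σx)(Σy)/n = 1460.4 − 1438.68 = 21.72
Syy = Σy² − (Σy)²/n = 837.69 − 796.322 = 41.368
b = Sxy/Sxx = 21.72/14.8 = 1.467568
SSE = Syy − b·Sxy = 41.368 − 1.467568·21.72 = 9.492432

9.492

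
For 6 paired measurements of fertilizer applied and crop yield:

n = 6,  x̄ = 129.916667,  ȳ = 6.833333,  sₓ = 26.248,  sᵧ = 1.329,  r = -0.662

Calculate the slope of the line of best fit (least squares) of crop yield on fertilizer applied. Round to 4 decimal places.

-0.0335

b = r · sᵧ/sₓ = -0.662 · 1.329/26.248 = -0.033519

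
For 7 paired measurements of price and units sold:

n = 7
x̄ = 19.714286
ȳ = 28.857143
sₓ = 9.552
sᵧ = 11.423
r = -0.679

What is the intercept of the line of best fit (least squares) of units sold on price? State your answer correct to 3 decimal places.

b = r · sᵧ/sₓ = -0.679 · 11.423/9.552 = -0.811999
a = ȳ − b·x̄ = 28.857143 − (-0.811999)·19.714286 = 44.865129

44.865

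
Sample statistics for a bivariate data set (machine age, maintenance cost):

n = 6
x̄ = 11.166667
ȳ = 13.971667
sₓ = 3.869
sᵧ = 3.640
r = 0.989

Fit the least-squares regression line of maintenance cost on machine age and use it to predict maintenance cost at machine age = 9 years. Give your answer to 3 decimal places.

b = r · sᵧ/sₓ = 0.989 · 3.64/3.869 = 0.930463
a = ȳ − b·x̄ = 13.971667 − 0.930463·11.166667 = 3.581500
ŷ(9) = a + b·9 = 3.581500 + 0.930463·9 = 11.955664

11.956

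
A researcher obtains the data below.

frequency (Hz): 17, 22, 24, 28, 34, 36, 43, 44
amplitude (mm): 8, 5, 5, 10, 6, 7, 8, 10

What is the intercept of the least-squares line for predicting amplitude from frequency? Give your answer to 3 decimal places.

4.784

n = 8, Σx = 248, Σy = 59, Σxy = 1886, Σx² = 8370
Sxx = Σx² − (Σx)²/n = 8370 − 7688 = 682
Sxy = Σxy − (Σx)(Σy)/n = 1886 − 1829 = 57
b = Sxy/Sxx = 57/682 = 0.083578
a = ȳ − b·x̄ = 7.375 − 0.083578·31 = 4.784091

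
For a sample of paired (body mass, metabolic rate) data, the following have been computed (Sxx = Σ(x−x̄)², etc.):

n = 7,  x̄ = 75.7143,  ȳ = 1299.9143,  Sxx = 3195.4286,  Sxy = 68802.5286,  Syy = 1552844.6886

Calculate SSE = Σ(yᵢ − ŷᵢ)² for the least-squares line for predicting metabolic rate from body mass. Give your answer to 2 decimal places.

b = Sxy/Sxx = 68802.5286/3195.4286 = 21.531549
SSE = Syy − b·Sxy = 1552844.6886 − 21.531549·68802.5286 = 71419.648543

71419.65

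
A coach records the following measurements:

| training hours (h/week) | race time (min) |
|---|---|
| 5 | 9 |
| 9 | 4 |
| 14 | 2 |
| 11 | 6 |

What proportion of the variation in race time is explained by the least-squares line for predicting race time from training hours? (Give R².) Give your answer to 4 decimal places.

0.7740

n = 4, Σx = 39, Σy = 21, Σxy = 175, Σx² = 423, Σy² = 137
Sxx = Σx² − (Σx)²/n = 423 − 380.25 = 42.75
Sxy = Σxy − (Σx)(Σy)/n = 175 − 204.75 = -29.75
Syy = Σy² − (Σy)²/n = 137 − 110.25 = 26.75
R² = Sxy²/(Sxx·Syy) = (-29.75)²/(42.75·26.75) = 0.773952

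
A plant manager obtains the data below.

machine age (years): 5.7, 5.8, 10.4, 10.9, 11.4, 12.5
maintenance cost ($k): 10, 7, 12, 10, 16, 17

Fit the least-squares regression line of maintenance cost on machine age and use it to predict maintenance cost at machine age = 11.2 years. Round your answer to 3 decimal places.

13.847

n = 6, Σx = 56.7, Σy = 72, Σxy = 726.3, Σx² = 579.31
Sxx = Σx² − (Σx)²/n = 579.31 − 535.815 = 43.495
Sxy = Σxy − (Σx)(Σy)/n = 726.3 − 680.4 = 45.9
b = Sxy/Sxx = 45.9/43.495 = 1.055294
a = ȳ − b·x̄ = 12 − 1.055294·9.45 = 2.027474
ŷ(11.2) = a + b·11.2 = 2.027474 + 1.055294·11.2 = 13.846764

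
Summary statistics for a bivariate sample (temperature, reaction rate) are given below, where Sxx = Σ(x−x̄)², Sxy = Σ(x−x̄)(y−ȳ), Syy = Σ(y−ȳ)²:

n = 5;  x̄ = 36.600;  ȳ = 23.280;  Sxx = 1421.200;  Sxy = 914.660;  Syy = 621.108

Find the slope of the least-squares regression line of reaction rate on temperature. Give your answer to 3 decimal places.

0.644

b = Sxy/Sxx = 914.66/1421.2 = 0.643583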